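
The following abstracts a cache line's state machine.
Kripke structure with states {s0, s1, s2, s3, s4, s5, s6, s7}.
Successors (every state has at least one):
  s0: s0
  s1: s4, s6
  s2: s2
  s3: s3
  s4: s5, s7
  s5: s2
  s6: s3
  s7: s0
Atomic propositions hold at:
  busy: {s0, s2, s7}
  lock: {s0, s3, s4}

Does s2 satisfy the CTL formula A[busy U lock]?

No

A[busy U lock]: least fixpoint, start Z0 = Sat(lock) = {s0, s3, s4}, add states in Sat(busy) with every successor in Z. Z1 = {s0, s3, s4, s7}; fixed.
Sat(A[busy U lock]) = {s0, s3, s4, s7}
s2 ∉ Sat(A[busy U lock]) = {s0, s3, s4, s7}, so the formula does not hold at s2.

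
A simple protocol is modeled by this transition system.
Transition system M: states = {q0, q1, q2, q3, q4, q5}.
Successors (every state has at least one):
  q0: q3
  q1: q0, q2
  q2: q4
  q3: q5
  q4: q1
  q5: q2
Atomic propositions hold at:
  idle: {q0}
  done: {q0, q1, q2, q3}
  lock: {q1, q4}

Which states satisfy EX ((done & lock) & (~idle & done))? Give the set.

{q4}

Sat(done & lock) = {q1}
Sat(~idle) = {q1, q2, q3, q4, q5}
Sat(~idle & done) = {q1, q2, q3}
Sat((done & lock) & (~idle & done)) = {q1}
Sat(EX ((done & lock) & (~idle & done))) = {s : some successor in {q1}} = {q4}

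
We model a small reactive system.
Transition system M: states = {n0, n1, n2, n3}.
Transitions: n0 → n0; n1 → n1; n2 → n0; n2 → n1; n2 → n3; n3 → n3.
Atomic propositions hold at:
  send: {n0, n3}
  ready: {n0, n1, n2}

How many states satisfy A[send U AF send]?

2

AF send: least fixpoint, start Z0 = {n0, n3}, add states with every successor in Z. Already a fixed point.
Sat(AF send) = {n0, n3}
A[send U AF send]: least fixpoint, start Z0 = Sat(AF send) = {n0, n3}, add states in Sat(send) with every successor in Z. Already a fixed point.
Sat(A[send U AF send]) = {n0, n3}
|Sat(A[send U AF send])| = |{n0, n3}| = 2.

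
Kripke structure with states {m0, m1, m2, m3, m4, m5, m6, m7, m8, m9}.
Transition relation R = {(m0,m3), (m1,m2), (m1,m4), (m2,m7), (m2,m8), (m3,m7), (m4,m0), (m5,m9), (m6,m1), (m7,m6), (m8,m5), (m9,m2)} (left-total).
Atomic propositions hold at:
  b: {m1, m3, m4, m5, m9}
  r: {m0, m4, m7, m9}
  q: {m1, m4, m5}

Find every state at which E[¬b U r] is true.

Sat(¬b) = {m0, m2, m6, m7, m8}
E[¬b U r]: least fixpoint, start Z0 = Sat(r) = {m0, m4, m7, m9}, add states in Sat(¬b) with some successor in Z. Z1 = {m0, m2, m4, m7, m9}; fixed.
Sat(E[¬b U r]) = {m0, m2, m4, m7, m9}

{m0, m2, m4, m7, m9}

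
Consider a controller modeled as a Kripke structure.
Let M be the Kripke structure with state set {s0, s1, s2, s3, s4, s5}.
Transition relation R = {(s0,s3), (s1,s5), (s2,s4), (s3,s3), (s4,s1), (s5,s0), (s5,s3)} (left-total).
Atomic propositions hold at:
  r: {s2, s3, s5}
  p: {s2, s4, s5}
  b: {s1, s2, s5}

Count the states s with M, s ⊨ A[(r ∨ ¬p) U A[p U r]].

Sat(¬p) = {s0, s1, s3}
Sat(r ∨ ¬p) = {s0, s1, s2, s3, s5}
A[p U r]: least fixpoint, start Z0 = Sat(r) = {s2, s3, s5}, add states in Sat(p) with every successor in Z. Already a fixed point.
Sat(A[p U r]) = {s2, s3, s5}
A[(r ∨ ¬p) U A[p U r]]: least fixpoint, start Z0 = Sat(A[p U r]) = {s2, s3, s5}, add states in Sat(r ∨ ¬p) with every successor in Z. Z1 = {s0, s1, s2, s3, s5}; fixed.
Sat(A[(r ∨ ¬p) U A[p U r]]) = {s0, s1, s2, s3, s5}
|Sat(A[(r ∨ ¬p) U A[p U r]])| = |{s0, s1, s2, s3, s5}| = 5.

5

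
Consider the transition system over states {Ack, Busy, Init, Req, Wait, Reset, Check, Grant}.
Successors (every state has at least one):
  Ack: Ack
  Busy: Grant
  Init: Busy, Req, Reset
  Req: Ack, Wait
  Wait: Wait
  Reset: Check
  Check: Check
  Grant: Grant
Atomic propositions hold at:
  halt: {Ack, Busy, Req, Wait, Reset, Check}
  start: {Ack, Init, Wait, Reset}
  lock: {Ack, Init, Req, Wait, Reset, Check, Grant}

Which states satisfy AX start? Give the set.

Sat(AX start) = {s : every successor in {Ack, Init, Wait, Reset}} = {Ack, Req, Wait}

{Ack, Req, Wait}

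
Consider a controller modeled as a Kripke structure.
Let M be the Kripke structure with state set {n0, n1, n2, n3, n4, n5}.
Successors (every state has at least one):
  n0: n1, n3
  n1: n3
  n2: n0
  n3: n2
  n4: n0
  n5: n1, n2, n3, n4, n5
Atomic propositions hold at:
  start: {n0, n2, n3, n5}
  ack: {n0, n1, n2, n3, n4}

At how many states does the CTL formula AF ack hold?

AF ack: least fixpoint, start Z0 = {n0, n1, n2, n3, n4}, add states with every successor in Z. Already a fixed point.
Sat(AF ack) = {n0, n1, n2, n3, n4}
|Sat(AF ack)| = |{n0, n1, n2, n3, n4}| = 5.

5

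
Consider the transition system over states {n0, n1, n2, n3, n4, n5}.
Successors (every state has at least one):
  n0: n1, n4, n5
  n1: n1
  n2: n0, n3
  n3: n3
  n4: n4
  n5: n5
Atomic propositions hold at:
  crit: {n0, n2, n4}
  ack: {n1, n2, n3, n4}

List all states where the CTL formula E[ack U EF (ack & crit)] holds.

Sat(ack & crit) = {n2, n4}
EF (ack & crit): least fixpoint, start Z0 = {n2, n4}, add states with some successor in Z. Z1 = {n0, n2, n4}; fixed.
Sat(EF (ack & crit)) = {n0, n2, n4}
E[ack U EF (ack & crit)]: least fixpoint, start Z0 = Sat(EF (ack & crit)) = {n0, n2, n4}, add states in Sat(ack) with some successor in Z. Already a fixed point.
Sat(E[ack U EF (ack & crit)]) = {n0, n2, n4}

{n0, n2, n4}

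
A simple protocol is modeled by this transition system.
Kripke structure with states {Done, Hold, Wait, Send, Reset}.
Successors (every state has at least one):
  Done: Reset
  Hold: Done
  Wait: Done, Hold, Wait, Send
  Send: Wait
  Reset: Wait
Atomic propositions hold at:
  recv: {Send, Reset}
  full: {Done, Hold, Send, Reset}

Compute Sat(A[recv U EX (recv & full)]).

Sat(recv & full) = {Send, Reset}
Sat(EX (recv & full)) = {s : some successor in {Send, Reset}} = {Done, Wait}
A[recv U EX (recv & full)]: least fixpoint, start Z0 = Sat(EX (recv & full)) = {Done, Wait}, add states in Sat(recv) with every successor in Z. Z1 = {Done, Wait, Send, Reset}; fixed.
Sat(A[recv U EX (recv & full)]) = {Done, Wait, Send, Reset}

{Done, Wait, Send, Reset}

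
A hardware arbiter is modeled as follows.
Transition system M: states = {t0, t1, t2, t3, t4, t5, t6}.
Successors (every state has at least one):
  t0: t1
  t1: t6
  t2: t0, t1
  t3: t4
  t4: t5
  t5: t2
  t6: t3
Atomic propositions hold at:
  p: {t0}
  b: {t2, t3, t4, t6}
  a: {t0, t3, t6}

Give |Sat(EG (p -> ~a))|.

Sat(~a) = {t1, t2, t4, t5}
Sat(p -> ~a) = {t1, t2, t3, t4, t5, t6}
EG (p -> ~a): greatest fixpoint, start Z0 = {t1, t2, t3, t4, t5, t6}, keep only states in Sat with some successor in Z. Already a fixed point.
Sat(EG (p -> ~a)) = {t1, t2, t3, t4, t5, t6}
|Sat(EG (p -> ~a))| = |{t1, t2, t3, t4, t5, t6}| = 6.

6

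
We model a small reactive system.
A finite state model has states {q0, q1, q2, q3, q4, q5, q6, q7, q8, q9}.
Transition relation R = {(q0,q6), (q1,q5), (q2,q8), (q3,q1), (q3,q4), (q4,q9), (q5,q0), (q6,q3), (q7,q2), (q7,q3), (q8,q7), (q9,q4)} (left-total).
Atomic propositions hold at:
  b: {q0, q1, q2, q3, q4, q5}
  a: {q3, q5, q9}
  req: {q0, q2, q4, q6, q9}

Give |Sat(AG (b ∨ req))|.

7

Sat(b ∨ req) = {q0, q1, q2, q3, q4, q5, q6, q9}
AG (b ∨ req): greatest fixpoint, start Z0 = {q0, q1, q2, q3, q4, q5, q6, q9}, keep only states in Sat with every successor in Z. Z1 = {q0, q1, q3, q4, q5, q6, q9}; fixed.
Sat(AG (b ∨ req)) = {q0, q1, q3, q4, q5, q6, q9}
|Sat(AG (b ∨ req))| = |{q0, q1, q3, q4, q5, q6, q9}| = 7.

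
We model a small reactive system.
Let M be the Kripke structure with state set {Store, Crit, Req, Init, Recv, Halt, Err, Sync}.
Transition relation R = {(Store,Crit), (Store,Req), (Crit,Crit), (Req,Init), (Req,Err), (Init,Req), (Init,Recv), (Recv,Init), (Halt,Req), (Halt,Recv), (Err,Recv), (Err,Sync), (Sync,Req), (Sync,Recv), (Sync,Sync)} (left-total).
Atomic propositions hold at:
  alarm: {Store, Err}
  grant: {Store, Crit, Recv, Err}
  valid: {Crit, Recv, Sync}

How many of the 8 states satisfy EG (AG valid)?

1

AG valid: greatest fixpoint, start Z0 = {Crit, Recv, Sync}, keep only states in Sat with every successor in Z. Z1 = {Crit}; fixed.
Sat(AG valid) = {Crit}
EG (AG valid): greatest fixpoint, start Z0 = {Crit}, keep only states in Sat with some successor in Z. Already a fixed point.
Sat(EG (AG valid)) = {Crit}
|Sat(EG (AG valid))| = |{Crit}| = 1.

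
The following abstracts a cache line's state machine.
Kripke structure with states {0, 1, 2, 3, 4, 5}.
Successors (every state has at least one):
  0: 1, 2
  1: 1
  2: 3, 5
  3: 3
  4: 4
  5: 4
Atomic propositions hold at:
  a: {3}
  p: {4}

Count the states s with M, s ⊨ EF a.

EF a: least fixpoint, start Z0 = {3}, add states with some successor in Z. Z1 = {2, 3}; Z2 = {0, 2, 3}; fixed.
Sat(EF a) = {0, 2, 3}
|Sat(EF a)| = |{0, 2, 3}| = 3.

3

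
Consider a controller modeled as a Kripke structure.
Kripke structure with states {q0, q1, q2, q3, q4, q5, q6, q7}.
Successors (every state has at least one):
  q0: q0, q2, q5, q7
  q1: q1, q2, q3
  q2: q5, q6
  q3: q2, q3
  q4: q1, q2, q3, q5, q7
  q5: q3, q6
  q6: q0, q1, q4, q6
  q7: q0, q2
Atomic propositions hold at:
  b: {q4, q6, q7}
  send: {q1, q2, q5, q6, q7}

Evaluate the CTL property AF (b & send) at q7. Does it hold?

Sat(b & send) = {q6, q7}
AF (b & send): least fixpoint, start Z0 = {q6, q7}, add states with every successor in Z. Already a fixed point.
Sat(AF (b & send)) = {q6, q7}
q7 ∈ Sat(AF (b & send)) = {q6, q7}, so the formula holds at q7.

Yes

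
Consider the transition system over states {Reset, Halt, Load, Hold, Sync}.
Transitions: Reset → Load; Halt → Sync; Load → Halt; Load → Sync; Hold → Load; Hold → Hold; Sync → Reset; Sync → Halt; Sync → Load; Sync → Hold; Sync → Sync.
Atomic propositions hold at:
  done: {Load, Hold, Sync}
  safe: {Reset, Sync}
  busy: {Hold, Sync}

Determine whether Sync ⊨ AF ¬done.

No

Sat(¬done) = {Reset, Halt}
AF ¬done: least fixpoint, start Z0 = {Reset, Halt}, add states with every successor in Z. Already a fixed point.
Sat(AF ¬done) = {Reset, Halt}
Sync ∉ Sat(AF ¬done) = {Reset, Halt}, so the formula does not hold at Sync.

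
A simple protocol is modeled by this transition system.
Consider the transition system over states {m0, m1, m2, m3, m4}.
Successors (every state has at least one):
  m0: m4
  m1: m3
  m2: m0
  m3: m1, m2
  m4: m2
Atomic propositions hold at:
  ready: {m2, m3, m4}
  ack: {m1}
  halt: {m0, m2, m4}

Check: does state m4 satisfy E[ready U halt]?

E[ready U halt]: least fixpoint, start Z0 = Sat(halt) = {m0, m2, m4}, add states in Sat(ready) with some successor in Z. Z1 = {m0, m2, m3, m4}; fixed.
Sat(E[ready U halt]) = {m0, m2, m3, m4}
m4 ∈ Sat(E[ready U halt]) = {m0, m2, m3, m4}, so the formula holds at m4.

Yes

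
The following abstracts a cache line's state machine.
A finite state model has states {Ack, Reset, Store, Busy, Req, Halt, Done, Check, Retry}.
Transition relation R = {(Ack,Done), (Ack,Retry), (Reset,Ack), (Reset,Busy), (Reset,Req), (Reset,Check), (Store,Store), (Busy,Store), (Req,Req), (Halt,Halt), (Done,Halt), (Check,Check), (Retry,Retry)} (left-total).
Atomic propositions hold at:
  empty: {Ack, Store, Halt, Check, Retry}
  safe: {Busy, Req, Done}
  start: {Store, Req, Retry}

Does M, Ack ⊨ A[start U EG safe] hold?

No

EG safe: greatest fixpoint, start Z0 = {Busy, Req, Done}, keep only states in Sat with some successor in Z. Z1 = {Req}; fixed.
Sat(EG safe) = {Req}
A[start U EG safe]: least fixpoint, start Z0 = Sat(EG safe) = {Req}, add states in Sat(start) with every successor in Z. Already a fixed point.
Sat(A[start U EG safe]) = {Req}
Ack ∉ Sat(A[start U EG safe]) = {Req}, so the formula does not hold at Ack.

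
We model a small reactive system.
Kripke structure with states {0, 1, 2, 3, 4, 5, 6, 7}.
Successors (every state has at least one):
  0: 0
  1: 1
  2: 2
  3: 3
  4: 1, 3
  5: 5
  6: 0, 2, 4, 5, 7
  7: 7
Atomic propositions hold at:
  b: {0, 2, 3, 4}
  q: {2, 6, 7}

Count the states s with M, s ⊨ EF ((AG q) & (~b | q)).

AG q: greatest fixpoint, start Z0 = {2, 6, 7}, keep only states in Sat with every successor in Z. Z1 = {2, 7}; fixed.
Sat(AG q) = {2, 7}
Sat(~b) = {1, 5, 6, 7}
Sat(~b | q) = {1, 2, 5, 6, 7}
Sat((AG q) & (~b | q)) = {2, 7}
EF ((AG q) & (~b | q)): least fixpoint, start Z0 = {2, 7}, add states with some successor in Z. Z1 = {2, 6, 7}; fixed.
Sat(EF ((AG q) & (~b | q))) = {2, 6, 7}
|Sat(EF ((AG q) & (~b | q)))| = |{2, 6, 7}| = 3.

3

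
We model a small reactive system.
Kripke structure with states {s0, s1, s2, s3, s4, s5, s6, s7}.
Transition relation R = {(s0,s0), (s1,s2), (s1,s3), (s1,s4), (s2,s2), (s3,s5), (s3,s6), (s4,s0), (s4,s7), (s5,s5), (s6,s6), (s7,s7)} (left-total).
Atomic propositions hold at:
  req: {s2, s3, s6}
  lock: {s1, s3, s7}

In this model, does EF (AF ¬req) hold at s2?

Sat(¬req) = {s0, s1, s4, s5, s7}
AF ¬req: least fixpoint, start Z0 = {s0, s1, s4, s5, s7}, add states with every successor in Z. Already a fixed point.
Sat(AF ¬req) = {s0, s1, s4, s5, s7}
EF (AF ¬req): least fixpoint, start Z0 = {s0, s1, s4, s5, s7}, add states with some successor in Z. Z1 = {s0, s1, s3, s4, s5, s7}; fixed.
Sat(EF (AF ¬req)) = {s0, s1, s3, s4, s5, s7}
s2 ∉ Sat(EF (AF ¬req)) = {s0, s1, s3, s4, s5, s7}, so the formula does not hold at s2.

No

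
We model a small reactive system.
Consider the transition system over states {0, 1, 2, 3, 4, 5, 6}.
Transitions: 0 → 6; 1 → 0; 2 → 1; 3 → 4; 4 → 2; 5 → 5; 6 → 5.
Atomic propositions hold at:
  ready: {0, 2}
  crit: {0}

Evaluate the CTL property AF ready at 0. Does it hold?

Yes

AF ready: least fixpoint, start Z0 = {0, 2}, add states with every successor in Z. Z1 = {0, 1, 2, 4}; Z2 = {0, 1, 2, 3, 4}; fixed.
Sat(AF ready) = {0, 1, 2, 3, 4}
0 ∈ Sat(AF ready) = {0, 1, 2, 3, 4}, so the formula holds at 0.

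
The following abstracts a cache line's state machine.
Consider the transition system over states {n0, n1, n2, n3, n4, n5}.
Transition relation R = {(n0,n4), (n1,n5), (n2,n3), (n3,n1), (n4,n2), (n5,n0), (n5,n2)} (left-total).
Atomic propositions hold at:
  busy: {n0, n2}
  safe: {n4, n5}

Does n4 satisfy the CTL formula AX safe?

Sat(AX safe) = {s : every successor in {n4, n5}} = {n0, n1}
n4 ∉ Sat(AX safe) = {n0, n1}, so the formula does not hold at n4.

No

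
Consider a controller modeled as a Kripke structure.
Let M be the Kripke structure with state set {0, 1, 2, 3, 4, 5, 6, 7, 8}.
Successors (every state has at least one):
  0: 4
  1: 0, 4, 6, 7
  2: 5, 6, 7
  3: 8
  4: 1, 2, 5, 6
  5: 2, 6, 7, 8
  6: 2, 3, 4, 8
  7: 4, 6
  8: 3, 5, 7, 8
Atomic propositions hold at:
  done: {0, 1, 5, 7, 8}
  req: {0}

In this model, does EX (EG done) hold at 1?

No

EG done: greatest fixpoint, start Z0 = {0, 1, 5, 7, 8}, keep only states in Sat with some successor in Z. Z1 = {1, 5, 8}; Z2 = {5, 8}; fixed.
Sat(EG done) = {5, 8}
Sat(EX (EG done)) = {s : some successor in {5, 8}} = {2, 3, 4, 5, 6, 8}
1 ∉ Sat(EX (EG done)) = {2, 3, 4, 5, 6, 8}, so the formula does not hold at 1.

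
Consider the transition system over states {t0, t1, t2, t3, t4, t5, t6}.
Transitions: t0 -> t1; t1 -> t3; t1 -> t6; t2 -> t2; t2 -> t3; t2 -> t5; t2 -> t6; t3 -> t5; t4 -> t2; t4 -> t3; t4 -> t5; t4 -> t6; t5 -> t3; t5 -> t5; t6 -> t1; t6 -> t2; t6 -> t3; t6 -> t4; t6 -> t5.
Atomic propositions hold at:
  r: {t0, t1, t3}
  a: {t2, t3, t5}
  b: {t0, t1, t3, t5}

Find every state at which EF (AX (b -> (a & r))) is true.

Sat(a & r) = {t3}
Sat(b -> (a & r)) = {t2, t3, t4, t6}
Sat(AX (b -> (a & r))) = {s : every successor in {t2, t3, t4, t6}} = {t1}
EF (AX (b -> (a & r))): least fixpoint, start Z0 = {t1}, add states with some successor in Z. Z1 = {t0, t1, t6}; Z2 = {t0, t1, t2, t4, t6}; fixed.
Sat(EF (AX (b -> (a & r)))) = {t0, t1, t2, t4, t6}

{t0, t1, t2, t4, t6}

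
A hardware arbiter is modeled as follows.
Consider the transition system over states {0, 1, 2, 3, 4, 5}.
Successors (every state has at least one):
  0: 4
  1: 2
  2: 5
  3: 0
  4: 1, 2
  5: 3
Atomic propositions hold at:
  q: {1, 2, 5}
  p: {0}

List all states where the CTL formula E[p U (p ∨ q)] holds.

Sat(p ∨ q) = {0, 1, 2, 5}
E[p U (p ∨ q)]: least fixpoint, start Z0 = Sat((p ∨ q)) = {0, 1, 2, 5}, add states in Sat(p) with some successor in Z. Already a fixed point.
Sat(E[p U (p ∨ q)]) = {0, 1, 2, 5}

{0, 1, 2, 5}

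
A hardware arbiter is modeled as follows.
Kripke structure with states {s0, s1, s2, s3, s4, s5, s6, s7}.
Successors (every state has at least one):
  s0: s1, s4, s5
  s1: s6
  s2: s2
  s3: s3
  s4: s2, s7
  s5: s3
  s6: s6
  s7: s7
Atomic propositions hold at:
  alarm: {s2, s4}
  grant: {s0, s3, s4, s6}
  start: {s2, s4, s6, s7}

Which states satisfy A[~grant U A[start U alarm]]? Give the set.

{s2, s4}

Sat(~grant) = {s1, s2, s5, s7}
A[start U alarm]: least fixpoint, start Z0 = Sat(alarm) = {s2, s4}, add states in Sat(start) with every successor in Z. Already a fixed point.
Sat(A[start U alarm]) = {s2, s4}
A[~grant U A[start U alarm]]: least fixpoint, start Z0 = Sat(A[start U alarm]) = {s2, s4}, add states in Sat(~grant) with every successor in Z. Already a fixed point.
Sat(A[~grant U A[start U alarm]]) = {s2, s4}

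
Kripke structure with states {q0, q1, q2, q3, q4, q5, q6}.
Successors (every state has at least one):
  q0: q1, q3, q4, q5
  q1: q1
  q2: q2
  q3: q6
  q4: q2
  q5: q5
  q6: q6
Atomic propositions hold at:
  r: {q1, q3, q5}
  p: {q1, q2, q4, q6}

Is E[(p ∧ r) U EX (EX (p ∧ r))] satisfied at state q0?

Yes

Sat(p ∧ r) = {q1}
Sat(EX (p ∧ r)) = {s : some successor in {q1}} = {q0, q1}
Sat(EX (EX (p ∧ r))) = {s : some successor in {q0, q1}} = {q0, q1}
E[(p ∧ r) U EX (EX (p ∧ r))]: least fixpoint, start Z0 = Sat(EX (EX (p ∧ r))) = {q0, q1}, add states in Sat(p ∧ r) with some successor in Z. Already a fixed point.
Sat(E[(p ∧ r) U EX (EX (p ∧ r))]) = {q0, q1}
q0 ∈ Sat(E[(p ∧ r) U EX (EX (p ∧ r))]) = {q0, q1}, so the formula holds at q0.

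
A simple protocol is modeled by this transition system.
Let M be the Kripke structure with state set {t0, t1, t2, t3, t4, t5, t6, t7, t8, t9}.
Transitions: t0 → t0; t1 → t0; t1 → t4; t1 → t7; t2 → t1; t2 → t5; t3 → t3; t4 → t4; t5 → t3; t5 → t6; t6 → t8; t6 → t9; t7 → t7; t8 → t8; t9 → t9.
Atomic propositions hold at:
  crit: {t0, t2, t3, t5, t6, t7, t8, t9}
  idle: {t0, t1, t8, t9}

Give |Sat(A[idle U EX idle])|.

6

Sat(EX idle) = {s : some successor in {t0, t1, t8, t9}} = {t0, t1, t2, t6, t8, t9}
A[idle U EX idle]: least fixpoint, start Z0 = Sat(EX idle) = {t0, t1, t2, t6, t8, t9}, add states in Sat(idle) with every successor in Z. Already a fixed point.
Sat(A[idle U EX idle]) = {t0, t1, t2, t6, t8, t9}
|Sat(A[idle U EX idle])| = |{t0, t1, t2, t6, t8, t9}| = 6.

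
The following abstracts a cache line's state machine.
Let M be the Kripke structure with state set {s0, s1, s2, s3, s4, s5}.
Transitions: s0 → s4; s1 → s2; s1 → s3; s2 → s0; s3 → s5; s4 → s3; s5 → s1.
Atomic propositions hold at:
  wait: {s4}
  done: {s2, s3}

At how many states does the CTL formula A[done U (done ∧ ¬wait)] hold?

2

Sat(¬wait) = {s0, s1, s2, s3, s5}
Sat(done ∧ ¬wait) = {s2, s3}
A[done U (done ∧ ¬wait)]: least fixpoint, start Z0 = Sat((done ∧ ¬wait)) = {s2, s3}, add states in Sat(done) with every successor in Z. Already a fixed point.
Sat(A[done U (done ∧ ¬wait)]) = {s2, s3}
|Sat(A[done U (done ∧ ¬wait)])| = |{s2, s3}| = 2.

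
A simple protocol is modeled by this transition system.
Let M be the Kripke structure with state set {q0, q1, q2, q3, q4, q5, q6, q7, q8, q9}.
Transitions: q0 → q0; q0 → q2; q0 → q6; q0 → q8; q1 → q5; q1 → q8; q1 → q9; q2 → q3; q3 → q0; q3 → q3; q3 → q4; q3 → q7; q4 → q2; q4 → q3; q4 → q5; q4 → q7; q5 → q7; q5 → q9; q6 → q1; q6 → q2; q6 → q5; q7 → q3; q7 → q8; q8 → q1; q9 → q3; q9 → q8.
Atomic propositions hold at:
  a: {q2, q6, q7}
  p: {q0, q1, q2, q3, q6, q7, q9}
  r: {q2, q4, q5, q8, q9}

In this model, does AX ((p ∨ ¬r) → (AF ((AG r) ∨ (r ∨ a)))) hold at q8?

Yes

Sat(¬r) = {q0, q1, q3, q6, q7}
Sat(p ∨ ¬r) = {q0, q1, q2, q3, q6, q7, q9}
AG r: greatest fixpoint, start Z0 = {q2, q4, q5, q8, q9}, keep only states in Sat with every successor in Z. Z1 = ∅; fixed.
Sat(AG r) = ∅
Sat(r ∨ a) = {q2, q4, q5, q6, q7, q8, q9}
Sat((AG r) ∨ (r ∨ a)) = {q2, q4, q5, q6, q7, q8, q9}
AF ((AG r) ∨ (r ∨ a)): least fixpoint, start Z0 = {q2, q4, q5, q6, q7, q8, q9}, add states with every successor in Z. Z1 = {q1, q2, q4, q5, q6, q7, q8, q9}; fixed.
Sat(AF ((AG r) ∨ (r ∨ a))) = {q1, q2, q4, q5, q6, q7, q8, q9}
Sat((p ∨ ¬r) → (AF ((AG r) ∨ (r ∨ a)))) = {q1, q2, q4, q5, q6, q7, q8, q9}
Sat(AX ((p ∨ ¬r) → (AF ((AG r) ∨ (r ∨ a))))) = {s : every successor in {q1, q2, q4, q5, q6, q7, q8, q9}} = {q1, q5, q6, q8}
q8 ∈ Sat(AX ((p ∨ ¬r) → (AF ((AG r) ∨ (r ∨ a))))) = {q1, q5, q6, q8}, so the formula holds at q8.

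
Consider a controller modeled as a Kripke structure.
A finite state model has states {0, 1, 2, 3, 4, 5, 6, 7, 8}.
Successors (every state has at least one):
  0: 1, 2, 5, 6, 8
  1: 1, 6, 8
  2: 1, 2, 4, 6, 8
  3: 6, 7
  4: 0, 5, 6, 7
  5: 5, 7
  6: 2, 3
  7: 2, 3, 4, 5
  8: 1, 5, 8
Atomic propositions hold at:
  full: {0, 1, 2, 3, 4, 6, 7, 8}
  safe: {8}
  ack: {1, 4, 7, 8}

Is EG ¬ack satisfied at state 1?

Sat(¬ack) = {0, 2, 3, 5, 6}
EG ¬ack: greatest fixpoint, start Z0 = {0, 2, 3, 5, 6}, keep only states in Sat with some successor in Z. Already a fixed point.
Sat(EG ¬ack) = {0, 2, 3, 5, 6}
1 ∉ Sat(EG ¬ack) = {0, 2, 3, 5, 6}, so the formula does not hold at 1.

No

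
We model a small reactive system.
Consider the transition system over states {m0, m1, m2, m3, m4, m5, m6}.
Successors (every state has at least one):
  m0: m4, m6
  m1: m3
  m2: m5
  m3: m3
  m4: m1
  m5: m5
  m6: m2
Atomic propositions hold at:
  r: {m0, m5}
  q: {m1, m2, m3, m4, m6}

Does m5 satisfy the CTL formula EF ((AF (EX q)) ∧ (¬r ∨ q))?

No

Sat(EX q) = {s : some successor in {m1, m2, m3, m4, m6}} = {m0, m1, m3, m4, m6}
AF (EX q): least fixpoint, start Z0 = {m0, m1, m3, m4, m6}, add states with every successor in Z. Already a fixed point.
Sat(AF (EX q)) = {m0, m1, m3, m4, m6}
Sat(¬r) = {m1, m2, m3, m4, m6}
Sat(¬r ∨ q) = {m1, m2, m3, m4, m6}
Sat((AF (EX q)) ∧ (¬r ∨ q)) = {m1, m3, m4, m6}
EF ((AF (EX q)) ∧ (¬r ∨ q)): least fixpoint, start Z0 = {m1, m3, m4, m6}, add states with some successor in Z. Z1 = {m0, m1, m3, m4, m6}; fixed.
Sat(EF ((AF (EX q)) ∧ (¬r ∨ q))) = {m0, m1, m3, m4, m6}
m5 ∉ Sat(EF ((AF (EX q)) ∧ (¬r ∨ q))) = {m0, m1, m3, m4, m6}, so the formula does not hold at m5.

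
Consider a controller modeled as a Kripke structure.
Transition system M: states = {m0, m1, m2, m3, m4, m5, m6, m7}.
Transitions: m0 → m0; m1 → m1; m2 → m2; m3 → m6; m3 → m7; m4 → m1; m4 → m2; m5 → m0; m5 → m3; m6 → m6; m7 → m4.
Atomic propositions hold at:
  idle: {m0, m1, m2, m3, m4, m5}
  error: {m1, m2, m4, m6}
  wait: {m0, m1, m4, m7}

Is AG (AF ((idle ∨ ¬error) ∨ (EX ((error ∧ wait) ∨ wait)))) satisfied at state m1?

Sat(¬error) = {m0, m3, m5, m7}
Sat(idle ∨ ¬error) = {m0, m1, m2, m3, m4, m5, m7}
Sat(error ∧ wait) = {m1, m4}
Sat((error ∧ wait) ∨ wait) = {m0, m1, m4, m7}
Sat(EX ((error ∧ wait) ∨ wait)) = {s : some successor in {m0, m1, m4, m7}} = {m0, m1, m3, m4, m5, m7}
Sat((idle ∨ ¬error) ∨ (EX ((error ∧ wait) ∨ wait))) = {m0, m1, m2, m3, m4, m5, m7}
AF ((idle ∨ ¬error) ∨ (EX ((error ∧ wait) ∨ wait))): least fixpoint, start Z0 = {m0, m1, m2, m3, m4, m5, m7}, add states with every successor in Z. Already a fixed point.
Sat(AF ((idle ∨ ¬error) ∨ (EX ((error ∧ wait) ∨ wait)))) = {m0, m1, m2, m3, m4, m5, m7}
AG (AF ((idle ∨ ¬error) ∨ (EX ((error ∧ wait) ∨ wait)))): greatest fixpoint, start Z0 = {m0, m1, m2, m3, m4, m5, m7}, keep only states in Sat with every successor in Z. Z1 = {m0, m1, m2, m4, m5, m7}; Z2 = {m0, m1, m2, m4, m7}; fixed.
Sat(AG (AF ((idle ∨ ¬error) ∨ (EX ((error ∧ wait) ∨ wait))))) = {m0, m1, m2, m4, m7}
m1 ∈ Sat(AG (AF ((idle ∨ ¬error) ∨ (EX ((error ∧ wait) ∨ wait))))) = {m0, m1, m2, m4, m7}, so the formula holds at m1.

Yes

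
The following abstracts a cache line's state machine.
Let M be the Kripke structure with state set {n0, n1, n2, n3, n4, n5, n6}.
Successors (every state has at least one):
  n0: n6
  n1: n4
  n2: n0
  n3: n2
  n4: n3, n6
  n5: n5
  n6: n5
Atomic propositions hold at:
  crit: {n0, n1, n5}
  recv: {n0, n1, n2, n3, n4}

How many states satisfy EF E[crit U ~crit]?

Sat(~crit) = {n2, n3, n4, n6}
E[crit U ~crit]: least fixpoint, start Z0 = Sat(~crit) = {n2, n3, n4, n6}, add states in Sat(crit) with some successor in Z. Z1 = {n0, n1, n2, n3, n4, n6}; fixed.
Sat(E[crit U ~crit]) = {n0, n1, n2, n3, n4, n6}
EF E[crit U ~crit]: least fixpoint, start Z0 = {n0, n1, n2, n3, n4, n6}, add states with some successor in Z. Already a fixed point.
Sat(EF E[crit U ~crit]) = {n0, n1, n2, n3, n4, n6}
|Sat(EF E[crit U ~crit])| = |{n0, n1, n2, n3, n4, n6}| = 6.

6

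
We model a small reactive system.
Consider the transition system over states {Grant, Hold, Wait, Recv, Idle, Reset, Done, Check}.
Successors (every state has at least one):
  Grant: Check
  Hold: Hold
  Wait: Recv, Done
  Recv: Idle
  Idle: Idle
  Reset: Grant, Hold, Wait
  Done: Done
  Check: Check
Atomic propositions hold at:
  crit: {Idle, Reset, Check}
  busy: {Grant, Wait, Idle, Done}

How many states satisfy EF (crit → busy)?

7

Sat(crit → busy) = {Grant, Hold, Wait, Recv, Idle, Done}
EF (crit → busy): least fixpoint, start Z0 = {Grant, Hold, Wait, Recv, Idle, Done}, add states with some successor in Z. Z1 = {Grant, Hold, Wait, Recv, Idle, Reset, Done}; fixed.
Sat(EF (crit → busy)) = {Grant, Hold, Wait, Recv, Idle, Reset, Done}
|Sat(EF (crit → busy))| = |{Grant, Hold, Wait, Recv, Idle, Reset, Done}| = 7.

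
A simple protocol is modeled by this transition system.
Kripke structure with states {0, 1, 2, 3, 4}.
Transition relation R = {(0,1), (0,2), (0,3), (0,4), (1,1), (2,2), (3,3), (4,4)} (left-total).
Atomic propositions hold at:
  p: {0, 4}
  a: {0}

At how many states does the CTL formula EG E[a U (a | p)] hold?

2

Sat(a | p) = {0, 4}
E[a U (a | p)]: least fixpoint, start Z0 = Sat((a | p)) = {0, 4}, add states in Sat(a) with some successor in Z. Already a fixed point.
Sat(E[a U (a | p)]) = {0, 4}
EG E[a U (a | p)]: greatest fixpoint, start Z0 = {0, 4}, keep only states in Sat with some successor in Z. Already a fixed point.
Sat(EG E[a U (a | p)]) = {0, 4}
|Sat(EG E[a U (a | p)])| = |{0, 4}| = 2.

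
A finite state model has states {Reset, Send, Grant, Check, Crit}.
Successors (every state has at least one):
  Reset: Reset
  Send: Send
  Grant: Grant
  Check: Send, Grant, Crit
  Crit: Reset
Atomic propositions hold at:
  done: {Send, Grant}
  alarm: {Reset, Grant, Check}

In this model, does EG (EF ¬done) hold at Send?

Sat(¬done) = {Reset, Check, Crit}
EF ¬done: least fixpoint, start Z0 = {Reset, Check, Crit}, add states with some successor in Z. Already a fixed point.
Sat(EF ¬done) = {Reset, Check, Crit}
EG (EF ¬done): greatest fixpoint, start Z0 = {Reset, Check, Crit}, keep only states in Sat with some successor in Z. Already a fixed point.
Sat(EG (EF ¬done)) = {Reset, Check, Crit}
Send ∉ Sat(EG (EF ¬done)) = {Reset, Check, Crit}, so the formula does not hold at Send.

No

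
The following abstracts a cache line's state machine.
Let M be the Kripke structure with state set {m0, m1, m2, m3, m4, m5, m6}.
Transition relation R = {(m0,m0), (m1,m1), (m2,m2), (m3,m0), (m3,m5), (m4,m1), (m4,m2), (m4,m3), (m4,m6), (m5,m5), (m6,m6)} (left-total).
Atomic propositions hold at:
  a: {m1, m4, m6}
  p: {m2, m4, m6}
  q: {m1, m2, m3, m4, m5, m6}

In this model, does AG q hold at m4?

AG q: greatest fixpoint, start Z0 = {m1, m2, m3, m4, m5, m6}, keep only states in Sat with every successor in Z. Z1 = {m1, m2, m4, m5, m6}; Z2 = {m1, m2, m5, m6}; fixed.
Sat(AG q) = {m1, m2, m5, m6}
m4 ∉ Sat(AG q) = {m1, m2, m5, m6}, so the formula does not hold at m4.

No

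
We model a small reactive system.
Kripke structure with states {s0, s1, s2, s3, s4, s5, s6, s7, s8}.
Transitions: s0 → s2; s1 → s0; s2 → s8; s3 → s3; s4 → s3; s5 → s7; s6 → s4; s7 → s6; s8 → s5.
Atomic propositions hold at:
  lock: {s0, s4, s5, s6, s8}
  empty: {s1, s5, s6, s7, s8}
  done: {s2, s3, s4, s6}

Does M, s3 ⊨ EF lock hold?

EF lock: least fixpoint, start Z0 = {s0, s4, s5, s6, s8}, add states with some successor in Z. Z1 = {s0, s1, s2, s4, s5, s6, s7, s8}; fixed.
Sat(EF lock) = {s0, s1, s2, s4, s5, s6, s7, s8}
s3 ∉ Sat(EF lock) = {s0, s1, s2, s4, s5, s6, s7, s8}, so the formula does not hold at s3.

No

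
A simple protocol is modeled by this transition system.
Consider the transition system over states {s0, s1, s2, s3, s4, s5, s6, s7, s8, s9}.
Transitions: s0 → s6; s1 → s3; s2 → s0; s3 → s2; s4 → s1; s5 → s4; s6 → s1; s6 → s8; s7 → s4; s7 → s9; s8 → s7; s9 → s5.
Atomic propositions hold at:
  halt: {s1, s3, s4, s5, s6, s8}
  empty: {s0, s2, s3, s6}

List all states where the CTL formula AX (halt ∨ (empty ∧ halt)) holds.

Sat(empty ∧ halt) = {s3, s6}
Sat(halt ∨ (empty ∧ halt)) = {s1, s3, s4, s5, s6, s8}
Sat(AX (halt ∨ (empty ∧ halt))) = {s : every successor in {s1, s3, s4, s5, s6, s8}} = {s0, s1, s4, s5, s6, s9}

{s0, s1, s4, s5, s6, s9}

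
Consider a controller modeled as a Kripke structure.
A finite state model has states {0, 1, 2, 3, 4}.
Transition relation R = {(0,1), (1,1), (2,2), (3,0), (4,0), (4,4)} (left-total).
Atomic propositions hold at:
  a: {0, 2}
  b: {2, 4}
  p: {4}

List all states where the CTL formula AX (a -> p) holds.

{0, 1}

Sat(a -> p) = {1, 3, 4}
Sat(AX (a -> p)) = {s : every successor in {1, 3, 4}} = {0, 1}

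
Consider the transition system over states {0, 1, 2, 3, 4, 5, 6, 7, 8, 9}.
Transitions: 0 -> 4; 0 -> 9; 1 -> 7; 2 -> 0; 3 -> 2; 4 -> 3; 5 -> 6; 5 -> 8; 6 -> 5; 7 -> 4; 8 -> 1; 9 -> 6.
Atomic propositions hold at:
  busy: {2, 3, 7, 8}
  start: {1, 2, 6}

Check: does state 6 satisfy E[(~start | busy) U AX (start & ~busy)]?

No

Sat(~start) = {0, 3, 4, 5, 7, 8, 9}
Sat(~start | busy) = {0, 2, 3, 4, 5, 7, 8, 9}
Sat(~busy) = {0, 1, 4, 5, 6, 9}
Sat(start & ~busy) = {1, 6}
Sat(AX (start & ~busy)) = {s : every successor in {1, 6}} = {8, 9}
E[(~start | busy) U AX (start & ~busy)]: least fixpoint, start Z0 = Sat(AX (start & ~busy)) = {8, 9}, add states in Sat(~start | busy) with some successor in Z. Z1 = {0, 5, 8, 9}; Z2 = {0, 2, 5, 8, 9}; Z3 = {0, 2, 3, 5, 8, 9}; Z4 = {0, 2, 3, 4, 5, 8, 9}; Z5 = {0, 2, 3, 4, 5, 7, 8, 9}; fixed.
Sat(E[(~start | busy) U AX (start & ~busy)]) = {0, 2, 3, 4, 5, 7, 8, 9}
6 ∉ Sat(E[(~start | busy) U AX (start & ~busy)]) = {0, 2, 3, 4, 5, 7, 8, 9}, so the formula does not hold at 6.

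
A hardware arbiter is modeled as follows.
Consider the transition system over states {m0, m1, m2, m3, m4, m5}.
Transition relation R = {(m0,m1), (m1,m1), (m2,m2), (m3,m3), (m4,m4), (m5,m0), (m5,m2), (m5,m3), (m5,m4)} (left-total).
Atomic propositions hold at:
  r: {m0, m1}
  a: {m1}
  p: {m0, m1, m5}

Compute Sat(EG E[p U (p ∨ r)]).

{m0, m1, m5}

Sat(p ∨ r) = {m0, m1, m5}
E[p U (p ∨ r)]: least fixpoint, start Z0 = Sat((p ∨ r)) = {m0, m1, m5}, add states in Sat(p) with some successor in Z. Already a fixed point.
Sat(E[p U (p ∨ r)]) = {m0, m1, m5}
EG E[p U (p ∨ r)]: greatest fixpoint, start Z0 = {m0, m1, m5}, keep only states in Sat with some successor in Z. Already a fixed point.
Sat(EG E[p U (p ∨ r)]) = {m0, m1, m5}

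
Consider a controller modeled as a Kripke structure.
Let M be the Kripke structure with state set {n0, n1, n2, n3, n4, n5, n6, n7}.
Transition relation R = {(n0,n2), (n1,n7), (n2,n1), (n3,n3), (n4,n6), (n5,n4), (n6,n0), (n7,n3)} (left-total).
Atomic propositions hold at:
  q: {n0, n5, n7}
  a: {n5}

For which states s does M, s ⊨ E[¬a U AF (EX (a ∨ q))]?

Sat(¬a) = {n0, n1, n2, n3, n4, n6, n7}
Sat(a ∨ q) = {n0, n5, n7}
Sat(EX (a ∨ q)) = {s : some successor in {n0, n5, n7}} = {n1, n6}
AF (EX (a ∨ q)): least fixpoint, start Z0 = {n1, n6}, add states with every successor in Z. Z1 = {n1, n2, n4, n6}; Z2 = {n0, n1, n2, n4, n5, n6}; fixed.
Sat(AF (EX (a ∨ q))) = {n0, n1, n2, n4, n5, n6}
E[¬a U AF (EX (a ∨ q))]: least fixpoint, start Z0 = Sat(AF (EX (a ∨ q))) = {n0, n1, n2, n4, n5, n6}, add states in Sat(¬a) with some successor in Z. Already a fixed point.
Sat(E[¬a U AF (EX (a ∨ q))]) = {n0, n1, n2, n4, n5, n6}

{n0, n1, n2, n4, n5, n6}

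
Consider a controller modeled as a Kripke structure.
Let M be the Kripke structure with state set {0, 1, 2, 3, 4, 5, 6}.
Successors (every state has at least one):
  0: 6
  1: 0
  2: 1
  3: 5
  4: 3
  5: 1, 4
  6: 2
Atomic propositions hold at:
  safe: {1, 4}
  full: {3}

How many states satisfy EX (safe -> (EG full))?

EG full: greatest fixpoint, start Z0 = {3}, keep only states in Sat with some successor in Z. Z1 = ∅; fixed.
Sat(EG full) = ∅
Sat(safe -> (EG full)) = {0, 2, 3, 5, 6}
Sat(EX (safe -> (EG full))) = {s : some successor in {0, 2, 3, 5, 6}} = {0, 1, 3, 4, 6}
|Sat(EX (safe -> (EG full)))| = |{0, 1, 3, 4, 6}| = 5.

5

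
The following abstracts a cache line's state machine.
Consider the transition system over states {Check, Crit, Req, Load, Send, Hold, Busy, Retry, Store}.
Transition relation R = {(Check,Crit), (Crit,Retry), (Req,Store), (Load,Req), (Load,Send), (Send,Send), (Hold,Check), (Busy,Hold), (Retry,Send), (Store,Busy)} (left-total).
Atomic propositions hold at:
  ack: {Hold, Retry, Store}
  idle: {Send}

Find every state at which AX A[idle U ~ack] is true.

{Check, Load, Send, Hold, Retry, Store}

Sat(~ack) = {Check, Crit, Req, Load, Send, Busy}
A[idle U ~ack]: least fixpoint, start Z0 = Sat(~ack) = {Check, Crit, Req, Load, Send, Busy}, add states in Sat(idle) with every successor in Z. Already a fixed point.
Sat(A[idle U ~ack]) = {Check, Crit, Req, Load, Send, Busy}
Sat(AX A[idle U ~ack]) = {s : every successor in {Check, Crit, Req, Load, Send, Busy}} = {Check, Load, Send, Hold, Retry, Store}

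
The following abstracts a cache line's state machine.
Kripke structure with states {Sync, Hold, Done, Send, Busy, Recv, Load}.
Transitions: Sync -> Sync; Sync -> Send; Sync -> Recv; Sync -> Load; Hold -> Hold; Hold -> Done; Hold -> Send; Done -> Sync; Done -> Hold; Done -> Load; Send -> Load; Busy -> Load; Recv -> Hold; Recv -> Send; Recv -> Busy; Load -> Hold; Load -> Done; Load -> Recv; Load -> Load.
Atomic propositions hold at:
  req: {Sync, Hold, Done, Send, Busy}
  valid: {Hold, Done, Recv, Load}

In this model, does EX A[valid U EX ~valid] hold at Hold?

Yes

Sat(~valid) = {Sync, Send, Busy}
Sat(EX ~valid) = {s : some successor in {Sync, Send, Busy}} = {Sync, Hold, Done, Recv}
A[valid U EX ~valid]: least fixpoint, start Z0 = Sat(EX ~valid) = {Sync, Hold, Done, Recv}, add states in Sat(valid) with every successor in Z. Already a fixed point.
Sat(A[valid U EX ~valid]) = {Sync, Hold, Done, Recv}
Sat(EX A[valid U EX ~valid]) = {s : some successor in {Sync, Hold, Done, Recv}} = {Sync, Hold, Done, Recv, Load}
Hold ∈ Sat(EX A[valid U EX ~valid]) = {Sync, Hold, Done, Recv, Load}, so the formula holds at Hold.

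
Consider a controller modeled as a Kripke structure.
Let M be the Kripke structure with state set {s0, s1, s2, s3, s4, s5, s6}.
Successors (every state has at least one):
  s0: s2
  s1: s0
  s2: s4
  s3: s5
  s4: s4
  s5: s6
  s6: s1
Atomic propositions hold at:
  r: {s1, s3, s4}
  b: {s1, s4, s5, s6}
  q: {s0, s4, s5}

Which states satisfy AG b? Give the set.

AG b: greatest fixpoint, start Z0 = {s1, s4, s5, s6}, keep only states in Sat with every successor in Z. Z1 = {s4, s5, s6}; Z2 = {s4, s5}; Z3 = {s4}; fixed.
Sat(AG b) = {s4}

{s4}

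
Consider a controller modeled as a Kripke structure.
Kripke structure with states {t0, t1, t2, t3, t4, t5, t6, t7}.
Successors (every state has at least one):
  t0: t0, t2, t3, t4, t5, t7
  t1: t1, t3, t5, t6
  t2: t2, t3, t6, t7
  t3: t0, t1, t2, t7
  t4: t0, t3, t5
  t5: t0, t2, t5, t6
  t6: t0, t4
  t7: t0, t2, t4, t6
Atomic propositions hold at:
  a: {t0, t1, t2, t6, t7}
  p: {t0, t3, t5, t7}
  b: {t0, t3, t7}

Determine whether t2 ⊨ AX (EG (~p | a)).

No

Sat(~p) = {t1, t2, t4, t6}
Sat(~p | a) = {t0, t1, t2, t4, t6, t7}
EG (~p | a): greatest fixpoint, start Z0 = {t0, t1, t2, t4, t6, t7}, keep only states in Sat with some successor in Z. Already a fixed point.
Sat(EG (~p | a)) = {t0, t1, t2, t4, t6, t7}
Sat(AX (EG (~p | a))) = {s : every successor in {t0, t1, t2, t4, t6, t7}} = {t3, t6, t7}
t2 ∉ Sat(AX (EG (~p | a))) = {t3, t6, t7}, so the formula does not hold at t2.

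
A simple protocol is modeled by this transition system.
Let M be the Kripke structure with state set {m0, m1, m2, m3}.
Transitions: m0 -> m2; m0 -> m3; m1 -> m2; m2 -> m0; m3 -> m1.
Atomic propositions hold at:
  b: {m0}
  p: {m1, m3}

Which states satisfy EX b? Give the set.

Sat(EX b) = {s : some successor in {m0}} = {m2}

{m2}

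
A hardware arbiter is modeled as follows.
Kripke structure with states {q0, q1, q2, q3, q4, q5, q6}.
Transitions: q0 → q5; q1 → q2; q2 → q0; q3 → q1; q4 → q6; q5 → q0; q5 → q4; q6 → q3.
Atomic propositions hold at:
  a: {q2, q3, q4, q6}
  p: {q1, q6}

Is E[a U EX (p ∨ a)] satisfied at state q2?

No

Sat(p ∨ a) = {q1, q2, q3, q4, q6}
Sat(EX (p ∨ a)) = {s : some successor in {q1, q2, q3, q4, q6}} = {q1, q3, q4, q5, q6}
E[a U EX (p ∨ a)]: least fixpoint, start Z0 = Sat(EX (p ∨ a)) = {q1, q3, q4, q5, q6}, add states in Sat(a) with some successor in Z. Already a fixed point.
Sat(E[a U EX (p ∨ a)]) = {q1, q3, q4, q5, q6}
q2 ∉ Sat(E[a U EX (p ∨ a)]) = {q1, q3, q4, q5, q6}, so the formula does not hold at q2.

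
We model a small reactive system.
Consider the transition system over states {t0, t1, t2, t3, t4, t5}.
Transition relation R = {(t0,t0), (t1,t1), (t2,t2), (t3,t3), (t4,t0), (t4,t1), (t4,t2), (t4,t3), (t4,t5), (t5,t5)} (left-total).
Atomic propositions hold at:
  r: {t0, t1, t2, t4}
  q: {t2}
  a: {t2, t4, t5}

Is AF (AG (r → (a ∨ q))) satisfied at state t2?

Yes

Sat(a ∨ q) = {t2, t4, t5}
Sat(r → (a ∨ q)) = {t2, t3, t4, t5}
AG (r → (a ∨ q)): greatest fixpoint, start Z0 = {t2, t3, t4, t5}, keep only states in Sat with every successor in Z. Z1 = {t2, t3, t5}; fixed.
Sat(AG (r → (a ∨ q))) = {t2, t3, t5}
AF (AG (r → (a ∨ q))): least fixpoint, start Z0 = {t2, t3, t5}, add states with every successor in Z. Already a fixed point.
Sat(AF (AG (r → (a ∨ q)))) = {t2, t3, t5}
t2 ∈ Sat(AF (AG (r → (a ∨ q)))) = {t2, t3, t5}, so the formula holds at t2.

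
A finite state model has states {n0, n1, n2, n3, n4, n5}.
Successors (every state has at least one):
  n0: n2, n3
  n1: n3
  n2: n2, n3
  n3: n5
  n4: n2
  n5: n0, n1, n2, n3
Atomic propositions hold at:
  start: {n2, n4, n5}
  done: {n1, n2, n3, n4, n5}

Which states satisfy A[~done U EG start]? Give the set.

{n2, n4, n5}

Sat(~done) = {n0}
EG start: greatest fixpoint, start Z0 = {n2, n4, n5}, keep only states in Sat with some successor in Z. Already a fixed point.
Sat(EG start) = {n2, n4, n5}
A[~done U EG start]: least fixpoint, start Z0 = Sat(EG start) = {n2, n4, n5}, add states in Sat(~done) with every successor in Z. Already a fixed point.
Sat(A[~done U EG start]) = {n2, n4, n5}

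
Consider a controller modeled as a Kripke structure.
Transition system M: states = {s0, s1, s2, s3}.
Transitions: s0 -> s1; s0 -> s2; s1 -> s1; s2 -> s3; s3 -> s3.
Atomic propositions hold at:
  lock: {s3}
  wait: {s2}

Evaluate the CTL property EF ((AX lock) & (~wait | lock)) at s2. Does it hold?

Yes

Sat(AX lock) = {s : every successor in {s3}} = {s2, s3}
Sat(~wait) = {s0, s1, s3}
Sat(~wait | lock) = {s0, s1, s3}
Sat((AX lock) & (~wait | lock)) = {s3}
EF ((AX lock) & (~wait | lock)): least fixpoint, start Z0 = {s3}, add states with some successor in Z. Z1 = {s2, s3}; Z2 = {s0, s2, s3}; fixed.
Sat(EF ((AX lock) & (~wait | lock))) = {s0, s2, s3}
s2 ∈ Sat(EF ((AX lock) & (~wait | lock))) = {s0, s2, s3}, so the formula holds at s2.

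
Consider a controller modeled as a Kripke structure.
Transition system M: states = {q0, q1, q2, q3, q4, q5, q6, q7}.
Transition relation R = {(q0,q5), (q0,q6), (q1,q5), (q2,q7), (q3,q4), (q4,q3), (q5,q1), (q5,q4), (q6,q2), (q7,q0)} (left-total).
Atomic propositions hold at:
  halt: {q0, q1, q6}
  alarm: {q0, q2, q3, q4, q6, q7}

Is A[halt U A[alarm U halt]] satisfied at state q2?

Yes

A[alarm U halt]: least fixpoint, start Z0 = Sat(halt) = {q0, q1, q6}, add states in Sat(alarm) with every successor in Z. Z1 = {q0, q1, q6, q7}; Z2 = {q0, q1, q2, q6, q7}; fixed.
Sat(A[alarm U halt]) = {q0, q1, q2, q6, q7}
A[halt U A[alarm U halt]]: least fixpoint, start Z0 = Sat(A[alarm U halt]) = {q0, q1, q2, q6, q7}, add states in Sat(halt) with every successor in Z. Already a fixed point.
Sat(A[halt U A[alarm U halt]]) = {q0, q1, q2, q6, q7}
q2 ∈ Sat(A[halt U A[alarm U halt]]) = {q0, q1, q2, q6, q7}, so the formula holds at q2.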